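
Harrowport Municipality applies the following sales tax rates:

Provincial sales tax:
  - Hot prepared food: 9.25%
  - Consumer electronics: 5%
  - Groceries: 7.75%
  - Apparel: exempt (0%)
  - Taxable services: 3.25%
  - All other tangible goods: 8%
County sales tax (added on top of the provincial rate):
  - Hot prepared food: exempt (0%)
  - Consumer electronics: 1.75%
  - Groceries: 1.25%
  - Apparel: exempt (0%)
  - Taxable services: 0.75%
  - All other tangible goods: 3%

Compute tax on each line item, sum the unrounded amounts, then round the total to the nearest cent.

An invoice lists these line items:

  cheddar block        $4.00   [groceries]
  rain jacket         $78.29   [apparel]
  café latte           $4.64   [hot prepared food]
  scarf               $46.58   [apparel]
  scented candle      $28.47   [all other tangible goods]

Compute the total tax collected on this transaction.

Cheddar block $4.00: groceries → 7.75% + 1.25% county = 9% → $0.36
Rain jacket $78.29: apparel → 0% + 0% county = 0% → $0.00
Café latte $4.64: hot prepared food → 9.25% + 0% county = 9.25% → $0.4292
Scarf $46.58: apparel → 0% + 0% county = 0% → $0.00
Scented candle $28.47: all other tangible goods → 8% + 3% county = 11% → $3.1317
Unrounded tax sum = $3.9209 → $3.92

$3.92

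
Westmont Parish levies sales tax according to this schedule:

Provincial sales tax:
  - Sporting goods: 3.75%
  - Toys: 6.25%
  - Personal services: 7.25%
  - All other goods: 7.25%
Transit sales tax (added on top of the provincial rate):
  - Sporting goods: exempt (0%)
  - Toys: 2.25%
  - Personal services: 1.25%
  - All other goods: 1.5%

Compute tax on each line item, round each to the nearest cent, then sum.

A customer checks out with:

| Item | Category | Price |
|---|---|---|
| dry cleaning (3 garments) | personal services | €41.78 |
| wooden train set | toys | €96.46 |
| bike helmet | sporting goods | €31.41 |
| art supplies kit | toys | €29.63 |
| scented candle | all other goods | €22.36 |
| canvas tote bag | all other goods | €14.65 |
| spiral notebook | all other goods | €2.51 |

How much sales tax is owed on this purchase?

€18.91

Dry cleaning (3 garments) €41.78: personal services → 7.25% + 1.25% transit = 8.5% → €3.55
Wooden train set €96.46: toys → 6.25% + 2.25% transit = 8.5% → €8.20
Bike helmet €31.41: sporting goods → 3.75% + 0% transit = 3.75% → €1.18
Art supplies kit €29.63: toys → 6.25% + 2.25% transit = 8.5% → €2.52
Scented candle €22.36: all other goods → 7.25% + 1.5% transit = 8.75% → €1.96
Canvas tote bag €14.65: all other goods → 7.25% + 1.5% transit = 8.75% → €1.28
Spiral notebook €2.51: all other goods → 7.25% + 1.5% transit = 8.75% → €0.22
Total tax = €3.55 + €8.20 + €1.18 + €2.52 + €1.96 + €1.28 + €0.22 = €18.91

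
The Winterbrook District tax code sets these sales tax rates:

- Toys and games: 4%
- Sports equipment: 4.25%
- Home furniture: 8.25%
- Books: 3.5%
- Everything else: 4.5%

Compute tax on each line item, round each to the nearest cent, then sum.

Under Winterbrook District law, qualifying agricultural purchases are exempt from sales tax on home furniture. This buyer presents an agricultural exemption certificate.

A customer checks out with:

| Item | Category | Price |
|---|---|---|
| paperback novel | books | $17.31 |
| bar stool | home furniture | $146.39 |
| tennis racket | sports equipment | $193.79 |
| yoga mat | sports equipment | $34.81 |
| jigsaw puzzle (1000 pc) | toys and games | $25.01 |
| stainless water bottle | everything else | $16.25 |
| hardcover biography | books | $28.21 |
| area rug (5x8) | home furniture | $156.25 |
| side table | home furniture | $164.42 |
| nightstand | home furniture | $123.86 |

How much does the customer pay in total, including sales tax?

$919.35

Paperback novel $17.31: books → 3.5% → $0.61
Bar stool $146.39: home furniture, buyer-exempt → 0% → $0.00
Tennis racket $193.79: sports equipment → 4.25% → $8.24
Yoga mat $34.81: sports equipment → 4.25% → $1.48
Jigsaw puzzle (1000 pc) $25.01: toys and games → 4% → $1.00
Stainless water bottle $16.25: everything else → 4.5% → $0.73
Hardcover biography $28.21: books → 3.5% → $0.99
Area rug (5x8) $156.25: home furniture, buyer-exempt → 0% → $0.00
Side table $164.42: home furniture, buyer-exempt → 0% → $0.00
Nightstand $123.86: home furniture, buyer-exempt → 0% → $0.00
Subtotal = $906.30; tax = $13.05; total due = $919.35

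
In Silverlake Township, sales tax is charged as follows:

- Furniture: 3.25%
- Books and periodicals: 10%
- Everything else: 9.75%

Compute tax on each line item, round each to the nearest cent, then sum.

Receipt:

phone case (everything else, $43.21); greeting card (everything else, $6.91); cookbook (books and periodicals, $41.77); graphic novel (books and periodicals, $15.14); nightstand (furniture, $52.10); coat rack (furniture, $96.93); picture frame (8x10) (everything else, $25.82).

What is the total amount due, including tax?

Phone case $43.21: everything else → 9.75% → $4.21
Greeting card $6.91: everything else → 9.75% → $0.67
Cookbook $41.77: books and periodicals → 10% → $4.18
Graphic novel $15.14: books and periodicals → 10% → $1.51
Nightstand $52.10: furniture → 3.25% → $1.69
Coat rack $96.93: furniture → 3.25% → $3.15
Picture frame (8x10) $25.82: everything else → 9.75% → $2.52
Subtotal = $281.88; tax = $17.93; total due = $299.81

$299.81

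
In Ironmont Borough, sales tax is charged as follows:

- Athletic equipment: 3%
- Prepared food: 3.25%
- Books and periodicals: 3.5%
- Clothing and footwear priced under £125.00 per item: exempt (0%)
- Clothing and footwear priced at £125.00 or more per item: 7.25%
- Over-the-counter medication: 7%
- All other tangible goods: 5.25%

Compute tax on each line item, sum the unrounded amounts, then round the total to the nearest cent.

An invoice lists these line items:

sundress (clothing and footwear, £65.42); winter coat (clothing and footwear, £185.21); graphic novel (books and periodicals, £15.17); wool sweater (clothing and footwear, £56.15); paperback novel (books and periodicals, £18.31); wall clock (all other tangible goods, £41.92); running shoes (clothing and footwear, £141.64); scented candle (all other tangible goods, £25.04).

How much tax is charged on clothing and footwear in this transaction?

Sundress £65.42: clothing and footwear, under £125.00 → 0% → £0.00
Winter coat £185.21: clothing and footwear, £125.00 or more → 7.25% → £13.427725
Wool sweater £56.15: clothing and footwear, under £125.00 → 0% → £0.00
Running shoes £141.64: clothing and footwear, £125.00 or more → 7.25% → £10.2689
Tax on clothing and footwear: unrounded sum = £23.696625 → £23.70

£23.70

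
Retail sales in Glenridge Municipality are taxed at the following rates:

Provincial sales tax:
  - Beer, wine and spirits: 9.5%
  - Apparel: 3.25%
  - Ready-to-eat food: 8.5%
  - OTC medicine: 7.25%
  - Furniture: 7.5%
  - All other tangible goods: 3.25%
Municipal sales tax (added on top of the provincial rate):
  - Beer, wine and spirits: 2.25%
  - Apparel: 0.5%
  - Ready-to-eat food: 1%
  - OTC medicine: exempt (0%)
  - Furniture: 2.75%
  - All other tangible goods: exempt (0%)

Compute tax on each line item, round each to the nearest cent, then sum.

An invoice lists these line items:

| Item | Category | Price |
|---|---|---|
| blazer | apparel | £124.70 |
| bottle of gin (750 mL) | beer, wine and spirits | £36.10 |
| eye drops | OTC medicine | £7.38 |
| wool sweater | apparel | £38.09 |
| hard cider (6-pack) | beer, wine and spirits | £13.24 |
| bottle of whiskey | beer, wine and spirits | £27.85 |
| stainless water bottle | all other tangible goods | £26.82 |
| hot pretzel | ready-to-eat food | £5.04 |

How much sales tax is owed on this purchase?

Blazer £124.70: apparel → 3.25% + 0.5% municipal = 3.75% → £4.68
Bottle of gin (750 mL) £36.10: beer, wine and spirits → 9.5% + 2.25% municipal = 11.75% → £4.24
Eye drops £7.38: OTC medicine → 7.25% + 0% municipal = 7.25% → £0.54
Wool sweater £38.09: apparel → 3.25% + 0.5% municipal = 3.75% → £1.43
Hard cider (6-pack) £13.24: beer, wine and spirits → 9.5% + 2.25% municipal = 11.75% → £1.56
Bottle of whiskey £27.85: beer, wine and spirits → 9.5% + 2.25% municipal = 11.75% → £3.27
Stainless water bottle £26.82: all other tangible goods → 3.25% + 0% municipal = 3.25% → £0.87
Hot pretzel £5.04: ready-to-eat food → 8.5% + 1% municipal = 9.5% → £0.48
Total tax = £4.68 + £4.24 + £0.54 + £1.43 + £1.56 + £3.27 + £0.87 + £0.48 = £17.07

£17.07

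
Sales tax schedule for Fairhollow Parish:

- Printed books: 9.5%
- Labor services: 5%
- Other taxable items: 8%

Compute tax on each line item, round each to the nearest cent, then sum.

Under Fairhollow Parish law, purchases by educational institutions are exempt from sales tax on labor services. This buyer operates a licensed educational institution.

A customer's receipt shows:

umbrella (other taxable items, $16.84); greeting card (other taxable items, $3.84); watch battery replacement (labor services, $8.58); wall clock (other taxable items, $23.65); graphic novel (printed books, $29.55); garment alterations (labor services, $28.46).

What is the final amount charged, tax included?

Umbrella $16.84: other taxable items → 8% → $1.35
Greeting card $3.84: other taxable items → 8% → $0.31
Watch battery replacement $8.58: labor services, buyer-exempt → 0% → $0.00
Wall clock $23.65: other taxable items → 8% → $1.89
Graphic novel $29.55: printed books → 9.5% → $2.81
Garment alterations $28.46: labor services, buyer-exempt → 0% → $0.00
Subtotal = $110.92; tax = $6.36; total due = $117.28

$117.28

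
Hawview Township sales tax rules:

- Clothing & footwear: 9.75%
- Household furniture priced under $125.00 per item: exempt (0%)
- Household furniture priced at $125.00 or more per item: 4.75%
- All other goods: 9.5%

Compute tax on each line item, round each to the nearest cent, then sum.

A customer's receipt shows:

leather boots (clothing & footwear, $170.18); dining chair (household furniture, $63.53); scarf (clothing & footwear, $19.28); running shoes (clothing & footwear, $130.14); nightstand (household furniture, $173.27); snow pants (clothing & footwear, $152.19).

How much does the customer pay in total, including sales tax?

Leather boots $170.18: clothing & footwear → 9.75% → $16.59
Dining chair $63.53: household furniture, under $125.00 → 0% → $0.00
Scarf $19.28: clothing & footwear → 9.75% → $1.88
Running shoes $130.14: clothing & footwear → 9.75% → $12.69
Nightstand $173.27: household furniture, $125.00 or more → 4.75% → $8.23
Snow pants $152.19: clothing & footwear → 9.75% → $14.84
Subtotal = $708.59; tax = $54.23; total due = $762.82

$762.82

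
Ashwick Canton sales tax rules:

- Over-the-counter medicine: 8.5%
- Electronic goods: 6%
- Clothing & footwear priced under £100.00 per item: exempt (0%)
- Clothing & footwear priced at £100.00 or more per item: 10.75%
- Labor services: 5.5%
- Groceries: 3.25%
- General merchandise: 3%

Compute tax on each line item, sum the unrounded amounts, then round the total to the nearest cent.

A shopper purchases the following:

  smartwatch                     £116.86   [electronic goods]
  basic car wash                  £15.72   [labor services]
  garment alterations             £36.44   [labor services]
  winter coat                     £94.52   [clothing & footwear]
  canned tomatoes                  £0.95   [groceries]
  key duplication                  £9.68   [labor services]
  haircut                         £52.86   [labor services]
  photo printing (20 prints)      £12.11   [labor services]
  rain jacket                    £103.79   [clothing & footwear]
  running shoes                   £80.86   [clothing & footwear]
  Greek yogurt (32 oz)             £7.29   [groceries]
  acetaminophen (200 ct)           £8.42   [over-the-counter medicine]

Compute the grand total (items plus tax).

Smartwatch £116.86: electronic goods → 6% → £7.0116
Basic car wash £15.72: labor services → 5.5% → £0.8646
Garment alterations £36.44: labor services → 5.5% → £2.0042
Winter coat £94.52: clothing & footwear, under £100.00 → 0% → £0.00
Canned tomatoes £0.95: groceries → 3.25% → £0.030875
Key duplication £9.68: labor services → 5.5% → £0.5324
Haircut £52.86: labor services → 5.5% → £2.9073
Photo printing (20 prints) £12.11: labor services → 5.5% → £0.66605
Rain jacket £103.79: clothing & footwear, £100.00 or more → 10.75% → £11.157425
Running shoes £80.86: clothing & footwear, under £100.00 → 0% → £0.00
Greek yogurt (32 oz) £7.29: groceries → 3.25% → £0.236925
Acetaminophen (200 ct) £8.42: over-the-counter medicine → 8.5% → £0.7157
Subtotal = £539.50; unrounded tax = £26.127075 → £26.13; total due = £565.63

£565.63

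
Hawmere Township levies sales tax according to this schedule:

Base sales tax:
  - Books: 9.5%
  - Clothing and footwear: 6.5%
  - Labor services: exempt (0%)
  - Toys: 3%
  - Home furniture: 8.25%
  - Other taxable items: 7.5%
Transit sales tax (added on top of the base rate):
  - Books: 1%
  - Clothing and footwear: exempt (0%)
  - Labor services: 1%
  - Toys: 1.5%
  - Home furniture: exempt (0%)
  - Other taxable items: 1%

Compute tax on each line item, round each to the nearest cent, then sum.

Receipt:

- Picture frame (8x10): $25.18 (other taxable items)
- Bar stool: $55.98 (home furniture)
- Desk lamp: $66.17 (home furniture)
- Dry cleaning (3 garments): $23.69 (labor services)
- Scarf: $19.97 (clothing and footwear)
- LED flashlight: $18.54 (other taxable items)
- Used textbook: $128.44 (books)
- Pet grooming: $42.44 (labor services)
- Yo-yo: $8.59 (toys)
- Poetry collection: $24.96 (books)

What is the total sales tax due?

Picture frame (8x10) $25.18: other taxable items → 7.5% + 1% transit = 8.5% → $2.14
Bar stool $55.98: home furniture → 8.25% + 0% transit = 8.25% → $4.62
Desk lamp $66.17: home furniture → 8.25% + 0% transit = 8.25% → $5.46
Dry cleaning (3 garments) $23.69: labor services → 0% + 1% transit = 1% → $0.24
Scarf $19.97: clothing and footwear → 6.5% + 0% transit = 6.5% → $1.30
LED flashlight $18.54: other taxable items → 7.5% + 1% transit = 8.5% → $1.58
Used textbook $128.44: books → 9.5% + 1% transit = 10.5% → $13.49
Pet grooming $42.44: labor services → 0% + 1% transit = 1% → $0.42
Yo-yo $8.59: toys → 3% + 1.5% transit = 4.5% → $0.39
Poetry collection $24.96: books → 9.5% + 1% transit = 10.5% → $2.62
Total tax = $2.14 + $4.62 + $5.46 + $0.24 + $1.30 + $1.58 + $13.49 + $0.42 + $0.39 + $2.62 = $32.26

$32.26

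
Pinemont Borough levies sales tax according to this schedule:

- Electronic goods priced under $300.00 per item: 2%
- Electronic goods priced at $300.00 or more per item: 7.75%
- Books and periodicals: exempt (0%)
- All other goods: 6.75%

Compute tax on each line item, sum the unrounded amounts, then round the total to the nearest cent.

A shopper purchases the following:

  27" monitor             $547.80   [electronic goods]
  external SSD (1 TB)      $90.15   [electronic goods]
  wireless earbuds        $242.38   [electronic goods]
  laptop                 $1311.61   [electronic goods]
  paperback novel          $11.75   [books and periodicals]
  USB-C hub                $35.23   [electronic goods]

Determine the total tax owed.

27" monitor $547.80: electronic goods, $300.00 or more → 7.75% → $42.4545
External SSD (1 TB) $90.15: electronic goods, under $300.00 → 2% → $1.803
Wireless earbuds $242.38: electronic goods, under $300.00 → 2% → $4.8476
Laptop $1311.61: electronic goods, $300.00 or more → 7.75% → $101.649775
Paperback novel $11.75: books and periodicals → 0% → $0.00
USB-C hub $35.23: electronic goods, under $300.00 → 2% → $0.7046
Unrounded tax sum = $151.459475 → $151.46

$151.46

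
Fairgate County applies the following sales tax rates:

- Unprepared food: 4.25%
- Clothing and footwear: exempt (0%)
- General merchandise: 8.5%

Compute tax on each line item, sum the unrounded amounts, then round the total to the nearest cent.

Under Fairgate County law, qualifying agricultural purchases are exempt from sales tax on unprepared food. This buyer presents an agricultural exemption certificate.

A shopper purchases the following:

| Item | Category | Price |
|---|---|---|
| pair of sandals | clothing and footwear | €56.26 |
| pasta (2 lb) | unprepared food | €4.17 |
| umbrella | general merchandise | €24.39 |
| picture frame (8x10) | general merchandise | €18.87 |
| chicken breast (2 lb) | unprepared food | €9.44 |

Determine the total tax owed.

€3.68

Pair of sandals €56.26: clothing and footwear → 0% → €0.00
Pasta (2 lb) €4.17: unprepared food, buyer-exempt → 0% → €0.00
Umbrella €24.39: general merchandise → 8.5% → €2.07315
Picture frame (8x10) €18.87: general merchandise → 8.5% → €1.60395
Chicken breast (2 lb) €9.44: unprepared food, buyer-exempt → 0% → €0.00
Unrounded tax sum = €3.6771 → €3.68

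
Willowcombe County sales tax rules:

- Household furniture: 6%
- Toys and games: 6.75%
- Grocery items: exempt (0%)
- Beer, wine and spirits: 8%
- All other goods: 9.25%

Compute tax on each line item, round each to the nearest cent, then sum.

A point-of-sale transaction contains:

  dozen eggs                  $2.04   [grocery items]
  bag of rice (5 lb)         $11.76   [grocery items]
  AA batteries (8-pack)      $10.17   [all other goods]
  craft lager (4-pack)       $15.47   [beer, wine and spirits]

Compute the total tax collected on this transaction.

Dozen eggs $2.04: grocery items → 0% → $0.00
Bag of rice (5 lb) $11.76: grocery items → 0% → $0.00
AA batteries (8-pack) $10.17: all other goods → 9.25% → $0.94
Craft lager (4-pack) $15.47: beer, wine and spirits → 8% → $1.24
Total tax = $0.94 + $1.24 = $2.18

$2.18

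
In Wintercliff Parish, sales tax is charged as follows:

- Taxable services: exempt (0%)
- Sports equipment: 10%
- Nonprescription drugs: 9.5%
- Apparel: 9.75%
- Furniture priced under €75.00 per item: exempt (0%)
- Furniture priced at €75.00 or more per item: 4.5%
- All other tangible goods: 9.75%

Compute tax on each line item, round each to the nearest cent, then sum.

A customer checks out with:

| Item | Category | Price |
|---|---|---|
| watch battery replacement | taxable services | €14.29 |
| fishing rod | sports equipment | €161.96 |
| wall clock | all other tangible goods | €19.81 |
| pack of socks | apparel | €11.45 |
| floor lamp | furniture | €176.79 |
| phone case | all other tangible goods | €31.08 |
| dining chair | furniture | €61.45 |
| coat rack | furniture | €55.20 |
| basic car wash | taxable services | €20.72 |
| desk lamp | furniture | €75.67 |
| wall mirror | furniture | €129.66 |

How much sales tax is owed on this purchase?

€39.48

Watch battery replacement €14.29: taxable services → 0% → €0.00
Fishing rod €161.96: sports equipment → 10% → €16.20
Wall clock €19.81: all other tangible goods → 9.75% → €1.93
Pack of socks €11.45: apparel → 9.75% → €1.12
Floor lamp €176.79: furniture, €75.00 or more → 4.5% → €7.96
Phone case €31.08: all other tangible goods → 9.75% → €3.03
Dining chair €61.45: furniture, under €75.00 → 0% → €0.00
Coat rack €55.20: furniture, under €75.00 → 0% → €0.00
Basic car wash €20.72: taxable services → 0% → €0.00
Desk lamp €75.67: furniture, €75.00 or more → 4.5% → €3.41
Wall mirror €129.66: furniture, €75.00 or more → 4.5% → €5.83
Total tax = €16.20 + €1.93 + €1.12 + €7.96 + €3.03 + €3.41 + €5.83 = €39.48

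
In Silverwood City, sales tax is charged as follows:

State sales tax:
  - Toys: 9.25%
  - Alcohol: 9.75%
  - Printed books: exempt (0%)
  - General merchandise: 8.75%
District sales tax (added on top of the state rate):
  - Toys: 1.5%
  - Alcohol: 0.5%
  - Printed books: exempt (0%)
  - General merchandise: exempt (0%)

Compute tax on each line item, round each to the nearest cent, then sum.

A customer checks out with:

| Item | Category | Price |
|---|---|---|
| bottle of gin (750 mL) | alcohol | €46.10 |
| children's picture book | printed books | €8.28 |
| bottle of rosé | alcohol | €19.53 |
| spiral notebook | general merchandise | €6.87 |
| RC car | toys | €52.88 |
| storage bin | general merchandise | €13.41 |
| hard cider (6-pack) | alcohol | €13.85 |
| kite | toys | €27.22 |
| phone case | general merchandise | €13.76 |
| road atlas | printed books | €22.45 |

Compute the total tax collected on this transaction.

Bottle of gin (750 mL) €46.10: alcohol → 9.75% + 0.5% district = 10.25% → €4.73
Children's picture book €8.28: printed books → 0% + 0% district = 0% → €0.00
Bottle of rosé €19.53: alcohol → 9.75% + 0.5% district = 10.25% → €2.00
Spiral notebook €6.87: general merchandise → 8.75% + 0% district = 8.75% → €0.60
RC car €52.88: toys → 9.25% + 1.5% district = 10.75% → €5.68
Storage bin €13.41: general merchandise → 8.75% + 0% district = 8.75% → €1.17
Hard cider (6-pack) €13.85: alcohol → 9.75% + 0.5% district = 10.25% → €1.42
Kite €27.22: toys → 9.25% + 1.5% district = 10.75% → €2.93
Phone case €13.76: general merchandise → 8.75% + 0% district = 8.75% → €1.20
Road atlas €22.45: printed books → 0% + 0% district = 0% → €0.00
Total tax = €4.73 + €2.00 + €0.60 + €5.68 + €1.17 + €1.42 + €2.93 + €1.20 = €19.73

€19.73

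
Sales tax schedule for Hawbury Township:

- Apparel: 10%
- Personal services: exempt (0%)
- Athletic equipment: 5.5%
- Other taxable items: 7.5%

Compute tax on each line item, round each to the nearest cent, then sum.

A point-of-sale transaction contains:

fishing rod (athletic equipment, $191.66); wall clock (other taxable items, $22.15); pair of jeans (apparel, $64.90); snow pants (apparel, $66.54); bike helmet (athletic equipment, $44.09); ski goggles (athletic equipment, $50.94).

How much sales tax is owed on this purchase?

Fishing rod $191.66: athletic equipment → 5.5% → $10.54
Wall clock $22.15: other taxable items → 7.5% → $1.66
Pair of jeans $64.90: apparel → 10% → $6.49
Snow pants $66.54: apparel → 10% → $6.65
Bike helmet $44.09: athletic equipment → 5.5% → $2.42
Ski goggles $50.94: athletic equipment → 5.5% → $2.80
Total tax = $10.54 + $1.66 + $6.49 + $6.65 + $2.42 + $2.80 = $30.56

$30.56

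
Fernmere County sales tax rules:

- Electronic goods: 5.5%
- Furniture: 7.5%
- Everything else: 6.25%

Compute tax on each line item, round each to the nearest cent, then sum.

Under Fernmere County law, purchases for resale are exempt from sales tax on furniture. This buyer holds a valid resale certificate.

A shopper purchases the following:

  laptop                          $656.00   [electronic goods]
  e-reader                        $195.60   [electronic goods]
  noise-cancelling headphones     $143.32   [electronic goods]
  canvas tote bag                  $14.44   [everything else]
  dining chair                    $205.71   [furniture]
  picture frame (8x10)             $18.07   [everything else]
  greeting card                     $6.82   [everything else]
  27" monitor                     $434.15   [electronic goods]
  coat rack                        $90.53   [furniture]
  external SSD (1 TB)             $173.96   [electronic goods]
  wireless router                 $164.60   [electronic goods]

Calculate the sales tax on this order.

Laptop $656.00: electronic goods → 5.5% → $36.08
E-reader $195.60: electronic goods → 5.5% → $10.76
Noise-cancelling headphones $143.32: electronic goods → 5.5% → $7.88
Canvas tote bag $14.44: everything else → 6.25% → $0.90
Dining chair $205.71: furniture, buyer-exempt → 0% → $0.00
Picture frame (8x10) $18.07: everything else → 6.25% → $1.13
Greeting card $6.82: everything else → 6.25% → $0.43
27" monitor $434.15: electronic goods → 5.5% → $23.88
Coat rack $90.53: furniture, buyer-exempt → 0% → $0.00
External SSD (1 TB) $173.96: electronic goods → 5.5% → $9.57
Wireless router $164.60: electronic goods → 5.5% → $9.05
Total tax = $36.08 + $10.76 + $7.88 + $0.90 + $1.13 + $0.43 + $23.88 + $9.57 + $9.05 = $99.68

$99.68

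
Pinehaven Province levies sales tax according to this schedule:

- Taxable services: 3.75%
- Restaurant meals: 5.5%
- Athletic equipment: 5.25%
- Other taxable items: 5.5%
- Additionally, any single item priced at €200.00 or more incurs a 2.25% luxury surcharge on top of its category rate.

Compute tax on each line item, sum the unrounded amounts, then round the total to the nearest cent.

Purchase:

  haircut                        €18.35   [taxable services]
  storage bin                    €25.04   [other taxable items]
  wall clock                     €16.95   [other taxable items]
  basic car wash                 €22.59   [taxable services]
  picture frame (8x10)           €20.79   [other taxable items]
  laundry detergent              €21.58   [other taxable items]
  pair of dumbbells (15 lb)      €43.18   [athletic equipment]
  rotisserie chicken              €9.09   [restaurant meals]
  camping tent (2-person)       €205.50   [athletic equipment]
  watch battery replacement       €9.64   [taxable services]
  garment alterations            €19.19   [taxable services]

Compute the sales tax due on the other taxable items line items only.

€4.64

Storage bin €25.04: other taxable items → 5.5% → €1.3772
Wall clock €16.95: other taxable items → 5.5% → €0.93225
Picture frame (8x10) €20.79: other taxable items → 5.5% → €1.14345
Laundry detergent €21.58: other taxable items → 5.5% → €1.1869
Tax on other taxable items: unrounded sum = €4.6398 → €4.64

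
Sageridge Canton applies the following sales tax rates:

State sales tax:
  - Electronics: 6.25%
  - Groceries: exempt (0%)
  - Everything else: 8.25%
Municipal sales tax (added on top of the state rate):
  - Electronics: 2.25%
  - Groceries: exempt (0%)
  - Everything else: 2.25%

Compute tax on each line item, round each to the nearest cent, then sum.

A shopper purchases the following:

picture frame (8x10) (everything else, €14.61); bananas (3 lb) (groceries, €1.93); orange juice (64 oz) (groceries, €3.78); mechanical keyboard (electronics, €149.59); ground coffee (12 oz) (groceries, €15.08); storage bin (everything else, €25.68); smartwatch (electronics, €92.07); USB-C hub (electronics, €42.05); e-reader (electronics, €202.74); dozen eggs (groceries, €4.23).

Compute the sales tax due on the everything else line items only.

€4.23

Picture frame (8x10) €14.61: everything else → 8.25% + 2.25% municipal = 10.5% → €1.53
Storage bin €25.68: everything else → 8.25% + 2.25% municipal = 10.5% → €2.70
Tax on everything else = €1.53 + €2.70 = €4.23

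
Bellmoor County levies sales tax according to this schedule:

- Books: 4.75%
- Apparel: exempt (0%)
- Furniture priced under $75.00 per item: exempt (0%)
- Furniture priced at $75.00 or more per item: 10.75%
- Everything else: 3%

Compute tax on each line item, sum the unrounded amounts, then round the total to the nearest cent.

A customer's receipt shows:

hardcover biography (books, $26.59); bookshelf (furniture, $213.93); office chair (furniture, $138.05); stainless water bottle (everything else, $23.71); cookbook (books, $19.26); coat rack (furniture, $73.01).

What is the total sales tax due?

$40.73

Hardcover biography $26.59: books → 4.75% → $1.263025
Bookshelf $213.93: furniture, $75.00 or more → 10.75% → $22.997475
Office chair $138.05: furniture, $75.00 or more → 10.75% → $14.840375
Stainless water bottle $23.71: everything else → 3% → $0.7113
Cookbook $19.26: books → 4.75% → $0.91485
Coat rack $73.01: furniture, under $75.00 → 0% → $0.00
Unrounded tax sum = $40.727025 → $40.73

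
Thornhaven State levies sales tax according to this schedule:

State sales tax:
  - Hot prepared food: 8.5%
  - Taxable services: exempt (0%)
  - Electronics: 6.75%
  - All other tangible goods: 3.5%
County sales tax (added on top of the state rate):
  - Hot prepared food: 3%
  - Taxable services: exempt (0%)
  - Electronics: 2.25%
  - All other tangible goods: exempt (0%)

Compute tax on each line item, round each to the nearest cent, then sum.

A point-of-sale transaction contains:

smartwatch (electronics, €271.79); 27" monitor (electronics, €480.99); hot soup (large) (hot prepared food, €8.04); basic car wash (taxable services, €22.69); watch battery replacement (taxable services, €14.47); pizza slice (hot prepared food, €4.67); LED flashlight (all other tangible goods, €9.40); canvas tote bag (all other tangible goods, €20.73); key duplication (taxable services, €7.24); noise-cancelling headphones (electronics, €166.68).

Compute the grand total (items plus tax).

€1091.97

Smartwatch €271.79: electronics → 6.75% + 2.25% county = 9% → €24.46
27" monitor €480.99: electronics → 6.75% + 2.25% county = 9% → €43.29
Hot soup (large) €8.04: hot prepared food → 8.5% + 3% county = 11.5% → €0.92
Basic car wash €22.69: taxable services → 0% + 0% county = 0% → €0.00
Watch battery replacement €14.47: taxable services → 0% + 0% county = 0% → €0.00
Pizza slice €4.67: hot prepared food → 8.5% + 3% county = 11.5% → €0.54
LED flashlight €9.40: all other tangible goods → 3.5% + 0% county = 3.5% → €0.33
Canvas tote bag €20.73: all other tangible goods → 3.5% + 0% county = 3.5% → €0.73
Key duplication €7.24: taxable services → 0% + 0% county = 0% → €0.00
Noise-cancelling headphones €166.68: electronics → 6.75% + 2.25% county = 9% → €15.00
Subtotal = €1006.70; tax = €85.27; total due = €1091.97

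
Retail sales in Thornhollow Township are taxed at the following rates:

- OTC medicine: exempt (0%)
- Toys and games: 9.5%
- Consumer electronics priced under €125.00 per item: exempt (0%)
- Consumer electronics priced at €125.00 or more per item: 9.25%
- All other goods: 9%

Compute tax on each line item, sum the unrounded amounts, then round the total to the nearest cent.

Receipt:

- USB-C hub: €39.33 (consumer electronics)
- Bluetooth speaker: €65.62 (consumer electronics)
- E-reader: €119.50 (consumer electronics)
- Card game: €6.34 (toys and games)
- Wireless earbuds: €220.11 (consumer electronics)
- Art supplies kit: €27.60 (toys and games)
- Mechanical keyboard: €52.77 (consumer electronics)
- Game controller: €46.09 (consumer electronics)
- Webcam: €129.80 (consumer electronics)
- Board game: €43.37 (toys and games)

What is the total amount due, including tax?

€790.24

USB-C hub €39.33: consumer electronics, under €125.00 → 0% → €0.00
Bluetooth speaker €65.62: consumer electronics, under €125.00 → 0% → €0.00
E-reader €119.50: consumer electronics, under €125.00 → 0% → €0.00
Card game €6.34: toys and games → 9.5% → €0.6023
Wireless earbuds €220.11: consumer electronics, €125.00 or more → 9.25% → €20.360175
Art supplies kit €27.60: toys and games → 9.5% → €2.622
Mechanical keyboard €52.77: consumer electronics, under €125.00 → 0% → €0.00
Game controller €46.09: consumer electronics, under €125.00 → 0% → €0.00
Webcam €129.80: consumer electronics, €125.00 or more → 9.25% → €12.0065
Board game €43.37: toys and games → 9.5% → €4.12015
Subtotal = €750.53; unrounded tax = €39.711125 → €39.71; total due = €790.24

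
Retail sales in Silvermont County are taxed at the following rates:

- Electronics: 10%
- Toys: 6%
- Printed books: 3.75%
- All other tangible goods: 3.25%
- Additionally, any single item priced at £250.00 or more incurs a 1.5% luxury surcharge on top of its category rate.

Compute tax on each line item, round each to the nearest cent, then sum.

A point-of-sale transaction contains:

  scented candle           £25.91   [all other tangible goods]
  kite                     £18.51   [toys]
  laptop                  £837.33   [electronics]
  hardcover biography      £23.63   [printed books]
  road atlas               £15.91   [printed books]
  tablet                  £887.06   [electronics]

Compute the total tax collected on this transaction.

£201.74

Scented candle £25.91: all other tangible goods → 3.25% → £0.84
Kite £18.51: toys → 6% → £1.11
Laptop £837.33: electronics → 10% + 1.5% surcharge = 11.5% → £96.29
Hardcover biography £23.63: printed books → 3.75% → £0.89
Road atlas £15.91: printed books → 3.75% → £0.60
Tablet £887.06: electronics → 10% + 1.5% surcharge = 11.5% → £102.01
Total tax = £0.84 + £1.11 + £96.29 + £0.89 + £0.60 + £102.01 = £201.74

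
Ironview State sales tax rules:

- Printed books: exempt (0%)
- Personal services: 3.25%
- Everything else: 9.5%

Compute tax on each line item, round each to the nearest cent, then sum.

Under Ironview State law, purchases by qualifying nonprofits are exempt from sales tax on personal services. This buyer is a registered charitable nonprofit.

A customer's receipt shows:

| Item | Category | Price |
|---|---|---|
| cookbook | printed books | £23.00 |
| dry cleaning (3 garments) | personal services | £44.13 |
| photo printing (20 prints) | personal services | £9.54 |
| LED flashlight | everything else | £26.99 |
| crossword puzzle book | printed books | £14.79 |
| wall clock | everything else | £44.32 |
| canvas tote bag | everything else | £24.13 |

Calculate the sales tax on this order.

Cookbook £23.00: printed books → 0% → £0.00
Dry cleaning (3 garments) £44.13: personal services, buyer-exempt → 0% → £0.00
Photo printing (20 prints) £9.54: personal services, buyer-exempt → 0% → £0.00
LED flashlight £26.99: everything else → 9.5% → £2.56
Crossword puzzle book £14.79: printed books → 0% → £0.00
Wall clock £44.32: everything else → 9.5% → £4.21
Canvas tote bag £24.13: everything else → 9.5% → £2.29
Total tax = £2.56 + £4.21 + £2.29 = £9.06

£9.06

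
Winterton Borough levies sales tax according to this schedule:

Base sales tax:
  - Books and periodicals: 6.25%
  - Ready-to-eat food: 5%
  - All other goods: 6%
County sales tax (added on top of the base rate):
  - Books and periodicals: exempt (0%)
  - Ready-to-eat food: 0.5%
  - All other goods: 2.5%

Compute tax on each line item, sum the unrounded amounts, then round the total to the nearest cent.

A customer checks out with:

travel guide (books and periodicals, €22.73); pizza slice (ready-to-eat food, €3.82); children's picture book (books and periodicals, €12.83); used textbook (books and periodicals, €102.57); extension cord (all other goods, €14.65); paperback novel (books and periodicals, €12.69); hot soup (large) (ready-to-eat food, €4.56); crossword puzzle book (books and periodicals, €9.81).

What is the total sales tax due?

Travel guide €22.73: books and periodicals → 6.25% + 0% county = 6.25% → €1.420625
Pizza slice €3.82: ready-to-eat food → 5% + 0.5% county = 5.5% → €0.2101
Children's picture book €12.83: books and periodicals → 6.25% + 0% county = 6.25% → €0.801875
Used textbook €102.57: books and periodicals → 6.25% + 0% county = 6.25% → €6.410625
Extension cord €14.65: all other goods → 6% + 2.5% county = 8.5% → €1.24525
Paperback novel €12.69: books and periodicals → 6.25% + 0% county = 6.25% → €0.793125
Hot soup (large) €4.56: ready-to-eat food → 5% + 0.5% county = 5.5% → €0.2508
Crossword puzzle book €9.81: books and periodicals → 6.25% + 0% county = 6.25% → €0.613125
Unrounded tax sum = €11.745525 → €11.75

€11.75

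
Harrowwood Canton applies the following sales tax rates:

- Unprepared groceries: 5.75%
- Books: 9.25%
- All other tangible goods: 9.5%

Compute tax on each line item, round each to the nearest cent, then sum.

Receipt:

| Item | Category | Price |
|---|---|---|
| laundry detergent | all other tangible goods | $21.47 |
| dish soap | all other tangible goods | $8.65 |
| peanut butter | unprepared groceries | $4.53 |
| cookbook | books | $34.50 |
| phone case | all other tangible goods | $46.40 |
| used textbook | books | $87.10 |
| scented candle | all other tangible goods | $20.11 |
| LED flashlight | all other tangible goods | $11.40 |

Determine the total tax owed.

Laundry detergent $21.47: all other tangible goods → 9.5% → $2.04
Dish soap $8.65: all other tangible goods → 9.5% → $0.82
Peanut butter $4.53: unprepared groceries → 5.75% → $0.26
Cookbook $34.50: books → 9.25% → $3.19
Phone case $46.40: all other tangible goods → 9.5% → $4.41
Used textbook $87.10: books → 9.25% → $8.06
Scented candle $20.11: all other tangible goods → 9.5% → $1.91
LED flashlight $11.40: all other tangible goods → 9.5% → $1.08
Total tax = $2.04 + $0.82 + $0.26 + $3.19 + $4.41 + $8.06 + $1.91 + $1.08 = $21.77

$21.77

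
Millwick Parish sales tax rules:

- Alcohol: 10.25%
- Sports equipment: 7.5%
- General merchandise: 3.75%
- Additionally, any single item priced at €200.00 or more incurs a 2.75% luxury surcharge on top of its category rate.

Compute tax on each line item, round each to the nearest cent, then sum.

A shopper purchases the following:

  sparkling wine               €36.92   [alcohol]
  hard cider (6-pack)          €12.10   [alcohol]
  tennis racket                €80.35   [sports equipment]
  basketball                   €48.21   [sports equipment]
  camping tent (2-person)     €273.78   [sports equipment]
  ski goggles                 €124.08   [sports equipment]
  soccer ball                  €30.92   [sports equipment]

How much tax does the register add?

€54.36

Sparkling wine €36.92: alcohol → 10.25% → €3.78
Hard cider (6-pack) €12.10: alcohol → 10.25% → €1.24
Tennis racket €80.35: sports equipment → 7.5% → €6.03
Basketball €48.21: sports equipment → 7.5% → €3.62
Camping tent (2-person) €273.78: sports equipment → 7.5% + 2.75% surcharge = 10.25% → €28.06
Ski goggles €124.08: sports equipment → 7.5% → €9.31
Soccer ball €30.92: sports equipment → 7.5% → €2.32
Total tax = €3.78 + €1.24 + €6.03 + €3.62 + €28.06 + €9.31 + €2.32 = €54.36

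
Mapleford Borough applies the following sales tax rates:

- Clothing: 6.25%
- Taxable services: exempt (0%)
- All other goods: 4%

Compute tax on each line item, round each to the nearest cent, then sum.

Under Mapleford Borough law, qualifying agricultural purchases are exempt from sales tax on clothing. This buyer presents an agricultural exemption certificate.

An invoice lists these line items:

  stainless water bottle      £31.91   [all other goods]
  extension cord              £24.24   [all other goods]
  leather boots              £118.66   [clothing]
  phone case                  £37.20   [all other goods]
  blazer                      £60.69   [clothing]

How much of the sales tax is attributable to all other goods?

£3.74

Stainless water bottle £31.91: all other goods → 4% → £1.28
Extension cord £24.24: all other goods → 4% → £0.97
Phone case £37.20: all other goods → 4% → £1.49
Tax on all other goods = £1.28 + £0.97 + £1.49 = £3.74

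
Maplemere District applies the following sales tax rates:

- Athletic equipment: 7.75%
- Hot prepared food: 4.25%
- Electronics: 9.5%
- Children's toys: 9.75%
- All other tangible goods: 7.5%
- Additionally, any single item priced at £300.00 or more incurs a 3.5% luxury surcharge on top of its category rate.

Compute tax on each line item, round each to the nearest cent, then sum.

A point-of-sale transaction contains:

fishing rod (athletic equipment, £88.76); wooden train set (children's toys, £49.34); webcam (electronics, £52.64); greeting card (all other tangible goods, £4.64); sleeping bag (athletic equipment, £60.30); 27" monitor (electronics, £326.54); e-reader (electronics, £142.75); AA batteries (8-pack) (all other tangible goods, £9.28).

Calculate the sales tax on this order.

£78.42

Fishing rod £88.76: athletic equipment → 7.75% → £6.88
Wooden train set £49.34: children's toys → 9.75% → £4.81
Webcam £52.64: electronics → 9.5% → £5.00
Greeting card £4.64: all other tangible goods → 7.5% → £0.35
Sleeping bag £60.30: athletic equipment → 7.75% → £4.67
27" monitor £326.54: electronics → 9.5% + 3.5% surcharge = 13% → £42.45
E-reader £142.75: electronics → 9.5% → £13.56
AA batteries (8-pack) £9.28: all other tangible goods → 7.5% → £0.70
Total tax = £6.88 + £4.81 + £5.00 + £0.35 + £4.67 + £42.45 + £13.56 + £0.70 = £78.42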